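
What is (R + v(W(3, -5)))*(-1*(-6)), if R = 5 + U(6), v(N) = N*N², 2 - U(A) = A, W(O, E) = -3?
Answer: -156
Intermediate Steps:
U(A) = 2 - A
v(N) = N³
R = 1 (R = 5 + (2 - 1*6) = 5 + (2 - 6) = 5 - 4 = 1)
(R + v(W(3, -5)))*(-1*(-6)) = (1 + (-3)³)*(-1*(-6)) = (1 - 27)*6 = -26*6 = -156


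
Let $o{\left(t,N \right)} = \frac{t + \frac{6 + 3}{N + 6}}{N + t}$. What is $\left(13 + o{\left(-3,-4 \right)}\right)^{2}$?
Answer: $\frac{32041}{196} \approx 163.47$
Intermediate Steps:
$o{\left(t,N \right)} = \frac{t + \frac{9}{6 + N}}{N + t}$
$\left(13 + o{\left(-3,-4 \right)}\right)^{2} = \left(13 + \frac{9 + 6 \left(-3\right) - -12}{\left(-4\right)^{2} + 6 \left(-4\right) + 6 \left(-3\right) - -12}\right)^{2} = \left(13 + \frac{9 - 18 + 12}{16 - 24 - 18 + 12}\right)^{2} = \left(13 + \frac{1}{-14} \cdot 3\right)^{2} = \left(13 - \frac{3}{14}\right)^{2} = \left(\frac{179}{14}\right)^{2} = \frac{32041}{196}$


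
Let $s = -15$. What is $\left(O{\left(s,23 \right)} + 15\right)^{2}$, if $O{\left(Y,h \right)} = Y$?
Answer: $0$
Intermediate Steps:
$\left(O{\left(s,23 \right)} + 15\right)^{2} = \left(-15 + 15\right)^{2} = 0^{2} = 0$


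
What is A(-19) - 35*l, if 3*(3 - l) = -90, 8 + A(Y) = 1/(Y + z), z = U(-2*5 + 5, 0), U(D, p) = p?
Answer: -22098/19 ≈ -1163.1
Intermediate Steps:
z = 0
A(Y) = -8 + 1/Y (A(Y) = -8 + 1/(Y + 0) = -8 + 1/Y)
l = 33 (l = 3 - ⅓*(-90) = 3 + 30 = 33)
A(-19) - 35*l = (-8 + 1/(-19)) - 35*33 = (-8 - 1/19) - 1155 = -153/19 - 1155 = -22098/19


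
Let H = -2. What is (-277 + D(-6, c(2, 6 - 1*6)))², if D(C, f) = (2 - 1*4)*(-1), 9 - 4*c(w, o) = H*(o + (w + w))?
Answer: 75625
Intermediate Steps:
c(w, o) = 9/4 + w + o/2 (c(w, o) = 9/4 - (-1)*(o + (w + w))/2 = 9/4 - (-1)*(o + 2*w)/2 = 9/4 - (-4*w - 2*o)/4 = 9/4 + (w + o/2) = 9/4 + w + o/2)
D(C, f) = 2 (D(C, f) = (2 - 4)*(-1) = -2*(-1) = 2)
(-277 + D(-6, c(2, 6 - 1*6)))² = (-277 + 2)² = (-275)² = 75625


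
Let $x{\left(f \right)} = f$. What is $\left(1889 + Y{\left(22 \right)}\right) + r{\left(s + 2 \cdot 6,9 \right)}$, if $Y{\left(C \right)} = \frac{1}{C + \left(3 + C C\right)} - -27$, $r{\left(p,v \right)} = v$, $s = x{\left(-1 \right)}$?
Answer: $\frac{979826}{509} \approx 1925.0$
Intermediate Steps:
$s = -1$
$Y{\left(C \right)} = 27 + \frac{1}{3 + C + C^{2}}$ ($Y{\left(C \right)} = \frac{1}{C + \left(3 + C^{2}\right)} + 27 = \frac{1}{3 + C + C^{2}} + 27 = 27 + \frac{1}{3 + C + C^{2}}$)
$\left(1889 + Y{\left(22 \right)}\right) + r{\left(s + 2 \cdot 6,9 \right)} = \left(1889 + \frac{82 + 27 \cdot 22 + 27 \cdot 22^{2}}{3 + 22 + 22^{2}}\right) + 9 = \left(1889 + \frac{82 + 594 + 27 \cdot 484}{3 + 22 + 484}\right) + 9 = \left(1889 + \frac{82 + 594 + 13068}{509}\right) + 9 = \left(1889 + \frac{1}{509} \cdot 13744\right) + 9 = \left(1889 + \frac{13744}{509}\right) + 9 = \frac{975245}{509} + 9 = \frac{979826}{509}$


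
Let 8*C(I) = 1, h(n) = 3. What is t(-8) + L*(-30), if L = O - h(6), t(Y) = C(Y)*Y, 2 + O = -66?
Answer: 2129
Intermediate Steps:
O = -68 (O = -2 - 66 = -68)
C(I) = 1/8 (C(I) = (1/8)*1 = 1/8)
t(Y) = Y/8
L = -71 (L = -68 - 1*3 = -68 - 3 = -71)
t(-8) + L*(-30) = (1/8)*(-8) - 71*(-30) = -1 + 2130 = 2129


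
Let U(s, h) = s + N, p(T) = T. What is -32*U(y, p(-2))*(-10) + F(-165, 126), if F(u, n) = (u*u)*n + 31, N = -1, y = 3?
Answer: 3431021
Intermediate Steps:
U(s, h) = -1 + s (U(s, h) = s - 1 = -1 + s)
F(u, n) = 31 + n*u² (F(u, n) = u²*n + 31 = n*u² + 31 = 31 + n*u²)
-32*U(y, p(-2))*(-10) + F(-165, 126) = -32*(-1 + 3)*(-10) + (31 + 126*(-165)²) = -32*2*(-10) + (31 + 126*27225) = -64*(-10) + (31 + 3430350) = 640 + 3430381 = 3431021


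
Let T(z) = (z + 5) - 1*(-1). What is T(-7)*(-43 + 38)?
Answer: 5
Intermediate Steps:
T(z) = 6 + z (T(z) = (5 + z) + 1 = 6 + z)
T(-7)*(-43 + 38) = (6 - 7)*(-43 + 38) = -1*(-5) = 5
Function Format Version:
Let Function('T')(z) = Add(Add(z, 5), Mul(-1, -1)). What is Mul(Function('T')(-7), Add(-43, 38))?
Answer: 5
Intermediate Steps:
Function('T')(z) = Add(6, z) (Function('T')(z) = Add(Add(5, z), 1) = Add(6, z))
Mul(Function('T')(-7), Add(-43, 38)) = Mul(Add(6, -7), Add(-43, 38)) = Mul(-1, -5) = 5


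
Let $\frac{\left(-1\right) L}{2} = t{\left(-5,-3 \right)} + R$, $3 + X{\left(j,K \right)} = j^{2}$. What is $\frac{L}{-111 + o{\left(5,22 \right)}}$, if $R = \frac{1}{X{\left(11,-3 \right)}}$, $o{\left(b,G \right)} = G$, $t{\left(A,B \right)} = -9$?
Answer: $- \frac{1061}{5251} \approx -0.20206$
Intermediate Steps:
$X{\left(j,K \right)} = -3 + j^{2}$
$R = \frac{1}{118}$ ($R = \frac{1}{-3 + 11^{2}} = \frac{1}{-3 + 121} = \frac{1}{118} \approx 0.0084746$)
$L = \frac{1061}{59}$ ($L = - 2 \left(-9 + \frac{1}{118}\right) = \left(-2\right) \left(- \frac{1061}{118}\right) = \frac{1061}{59} \approx 17.983$)
$\frac{L}{-111 + o{\left(5,22 \right)}} = \frac{1}{-111 + 22} \cdot \frac{1061}{59} = \frac{1}{-89} \cdot \frac{1061}{59} = \left(- \frac{1}{89}\right) \frac{1061}{59} = - \frac{1061}{5251}$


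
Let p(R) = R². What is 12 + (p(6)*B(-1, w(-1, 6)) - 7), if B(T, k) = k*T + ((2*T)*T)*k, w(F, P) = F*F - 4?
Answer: -103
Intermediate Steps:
w(F, P) = -4 + F² (w(F, P) = F² - 4 = -4 + F²)
B(T, k) = T*k + 2*k*T² (B(T, k) = T*k + (2*T²)*k = T*k + 2*k*T²)
12 + (p(6)*B(-1, w(-1, 6)) - 7) = 12 + (6²*(-(-4 + (-1)²)*(1 + 2*(-1))) - 7) = 12 + (36*(-(-4 + 1)*(1 - 2)) - 7) = 12 + (36*(-1*(-3)*(-1)) - 7) = 12 + (36*(-3) - 7) = 12 + (-108 - 7) = 12 - 115 = -103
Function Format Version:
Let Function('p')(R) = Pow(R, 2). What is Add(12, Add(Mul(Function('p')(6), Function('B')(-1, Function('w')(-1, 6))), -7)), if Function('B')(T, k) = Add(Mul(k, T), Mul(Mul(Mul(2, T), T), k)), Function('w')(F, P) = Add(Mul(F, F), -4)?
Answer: -103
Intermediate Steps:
Function('w')(F, P) = Add(-4, Pow(F, 2)) (Function('w')(F, P) = Add(Pow(F, 2), -4) = Add(-4, Pow(F, 2)))
Function('B')(T, k) = Add(Mul(T, k), Mul(2, k, Pow(T, 2))) (Function('B')(T, k) = Add(Mul(T, k), Mul(Mul(2, Pow(T, 2)), k)) = Add(Mul(T, k), Mul(2, k, Pow(T, 2))))
Add(12, Add(Mul(Function('p')(6), Function('B')(-1, Function('w')(-1, 6))), -7)) = Add(12, Add(Mul(Pow(6, 2), Mul(-1, Add(-4, Pow(-1, 2)), Add(1, Mul(2, -1)))), -7)) = Add(12, Add(Mul(36, Mul(-1, Add(-4, 1), Add(1, -2))), -7)) = Add(12, Add(Mul(36, Mul(-1, -3, -1)), -7)) = Add(12, Add(Mul(36, -3), -7)) = Add(12, Add(-108, -7)) = Add(12, -115) = -103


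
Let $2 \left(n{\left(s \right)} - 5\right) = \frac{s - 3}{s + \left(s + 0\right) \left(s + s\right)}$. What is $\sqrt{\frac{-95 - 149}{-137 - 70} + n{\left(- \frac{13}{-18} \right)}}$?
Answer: $\frac{\sqrt{2154969245}}{19734} \approx 2.3524$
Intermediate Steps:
$n{\left(s \right)} = 5 + \frac{-3 + s}{2 \left(s + 2 s^{2}\right)}$ ($n{\left(s \right)} = 5 + \frac{\left(s - 3\right) \frac{1}{s + \left(s + 0\right) \left(s + s\right)}}{2} = 5 + \frac{\left(-3 + s\right) \frac{1}{s + s 2 s}}{2} = 5 + \frac{\left(-3 + s\right) \frac{1}{s + 2 s^{2}}}{2} = 5 + \frac{\frac{1}{s + 2 s^{2}} \left(-3 + s\right)}{2} = 5 + \frac{-3 + s}{2 \left(s + 2 s^{2}\right)}$)
$\sqrt{\frac{-95 - 149}{-137 - 70} + n{\left(- \frac{13}{-18} \right)}} = \sqrt{\frac{-95 - 149}{-137 - 70} + \frac{-3 + 11 \left(- \frac{13}{-18}\right) + 20 \left(- \frac{13}{-18}\right)^{2}}{2 \left(- \frac{13}{-18}\right) \left(1 + 2 \left(- \frac{13}{-18}\right)\right)}} = \sqrt{- \frac{244}{-207} + \frac{-3 + 11 \left(\left(-13\right) \left(- \frac{1}{18}\right)\right) + 20 \left(\left(-13\right) \left(- \frac{1}{18}\right)\right)^{2}}{2 \left(\left(-13\right) \left(- \frac{1}{18}\right)\right) \left(1 + 2 \left(\left(-13\right) \left(- \frac{1}{18}\right)\right)\right)}} = \sqrt{\left(-244\right) \left(- \frac{1}{207}\right) + \frac{-3 + 11 \cdot \frac{13}{18} + 20 \left(\frac{13}{18}\right)^{2}}{2 \cdot \frac{13}{18} \left(1 + 2 \cdot \frac{13}{18}\right)}} = \sqrt{\frac{244}{207} + \frac{1}{2} \cdot \frac{18}{13} \frac{1}{1 + \frac{13}{9}} \left(-3 + \frac{143}{18} + 20 \cdot \frac{169}{324}\right)} = \sqrt{\frac{244}{207} + \frac{1}{2} \cdot \frac{18}{13} \frac{1}{\frac{22}{9}} \left(-3 + \frac{143}{18} + \frac{845}{81}\right)} = \sqrt{\frac{244}{207} + \frac{1}{2} \cdot \frac{18}{13} \cdot \frac{9}{22} \cdot \frac{2491}{162}} = \sqrt{\frac{244}{207} + \frac{2491}{572}} = \sqrt{\frac{655205}{118404}} = \frac{\sqrt{2154969245}}{19734}$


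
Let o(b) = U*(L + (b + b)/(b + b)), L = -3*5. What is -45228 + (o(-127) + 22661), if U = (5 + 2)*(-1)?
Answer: -22469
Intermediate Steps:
U = -7 (U = 7*(-1) = -7)
L = -15
o(b) = 98 (o(b) = -7*(-15 + (b + b)/(b + b)) = -7*(-15 + (2*b)/((2*b))) = -7*(-15 + (2*b)*(1/(2*b))) = -7*(-15 + 1) = -7*(-14) = 98)
-45228 + (o(-127) + 22661) = -45228 + (98 + 22661) = -45228 + 22759 = -22469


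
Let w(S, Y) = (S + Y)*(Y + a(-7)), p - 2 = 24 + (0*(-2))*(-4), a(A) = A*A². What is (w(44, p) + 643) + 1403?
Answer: -20144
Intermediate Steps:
a(A) = A³
p = 26 (p = 2 + (24 + (0*(-2))*(-4)) = 2 + (24 + 0*(-4)) = 2 + (24 + 0) = 2 + 24 = 26)
w(S, Y) = (-343 + Y)*(S + Y) (w(S, Y) = (S + Y)*(Y + (-7)³) = (S + Y)*(Y - 343) = (S + Y)*(-343 + Y) = (-343 + Y)*(S + Y))
(w(44, p) + 643) + 1403 = ((26² - 343*44 - 343*26 + 44*26) + 643) + 1403 = ((676 - 15092 - 8918 + 1144) + 643) + 1403 = (-22190 + 643) + 1403 = -21547 + 1403 = -20144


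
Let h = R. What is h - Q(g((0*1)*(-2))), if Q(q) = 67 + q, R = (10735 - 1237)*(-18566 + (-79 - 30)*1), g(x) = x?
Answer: -177375217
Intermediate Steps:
R = -177375150 (R = 9498*(-18566 - 109*1) = 9498*(-18566 - 109) = 9498*(-18675) = -177375150)
h = -177375150
h - Q(g((0*1)*(-2))) = -177375150 - (67 + (0*1)*(-2)) = -177375150 - (67 + 0*(-2)) = -177375150 - (67 + 0) = -177375150 - 1*67 = -177375150 - 67 = -177375217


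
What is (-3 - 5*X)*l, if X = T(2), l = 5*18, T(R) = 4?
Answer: -2070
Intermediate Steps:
l = 90
X = 4
(-3 - 5*X)*l = (-3 - 5*4)*90 = (-3 - 20)*90 = -23*90 = -2070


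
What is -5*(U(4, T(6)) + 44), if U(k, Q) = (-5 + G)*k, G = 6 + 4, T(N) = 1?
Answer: -320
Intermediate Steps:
G = 10
U(k, Q) = 5*k (U(k, Q) = (-5 + 10)*k = 5*k)
-5*(U(4, T(6)) + 44) = -5*(5*4 + 44) = -5*(20 + 44) = -5*64 = -320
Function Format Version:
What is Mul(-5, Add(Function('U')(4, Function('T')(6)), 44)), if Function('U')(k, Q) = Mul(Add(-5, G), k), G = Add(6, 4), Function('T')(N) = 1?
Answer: -320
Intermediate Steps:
G = 10
Function('U')(k, Q) = Mul(5, k) (Function('U')(k, Q) = Mul(Add(-5, 10), k) = Mul(5, k))
Mul(-5, Add(Function('U')(4, Function('T')(6)), 44)) = Mul(-5, Add(Mul(5, 4), 44)) = Mul(-5, Add(20, 44)) = Mul(-5, 64) = -320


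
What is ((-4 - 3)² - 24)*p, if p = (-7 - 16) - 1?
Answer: -600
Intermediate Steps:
p = -24 (p = -23 - 1 = -24)
((-4 - 3)² - 24)*p = ((-4 - 3)² - 24)*(-24) = ((-7)² - 24)*(-24) = (49 - 24)*(-24) = 25*(-24) = -600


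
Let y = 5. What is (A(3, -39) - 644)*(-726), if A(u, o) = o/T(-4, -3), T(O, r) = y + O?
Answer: 495858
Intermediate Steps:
T(O, r) = 5 + O
A(u, o) = o (A(u, o) = o/(5 - 4) = o/1 = o*1 = o)
(A(3, -39) - 644)*(-726) = (-39 - 644)*(-726) = -683*(-726) = 495858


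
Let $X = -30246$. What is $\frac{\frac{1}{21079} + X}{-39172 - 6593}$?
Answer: $\frac{637555433}{964680435} \approx 0.6609$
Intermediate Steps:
$\frac{\frac{1}{21079} + X}{-39172 - 6593} = \frac{\frac{1}{21079} - 30246}{-39172 - 6593} = \frac{\frac{1}{21079} - 30246}{-45765} = \left(- \frac{637555433}{21079}\right) \left(- \frac{1}{45765}\right) = \frac{637555433}{964680435}$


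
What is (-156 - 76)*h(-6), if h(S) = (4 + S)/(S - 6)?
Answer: -116/3 ≈ -38.667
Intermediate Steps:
h(S) = (4 + S)/(-6 + S)
(-156 - 76)*h(-6) = (-156 - 76)*((4 - 6)/(-6 - 6)) = -232*(-2)/(-12) = -(-58)*(-2)/3 = -232*⅙ = -116/3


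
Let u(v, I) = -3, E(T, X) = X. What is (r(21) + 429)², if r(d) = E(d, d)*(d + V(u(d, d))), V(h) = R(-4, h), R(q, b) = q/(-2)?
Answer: 831744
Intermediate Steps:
R(q, b) = -q/2 (R(q, b) = q*(-½) = -q/2)
V(h) = 2 (V(h) = -½*(-4) = 2)
r(d) = d*(2 + d) (r(d) = d*(d + 2) = d*(2 + d))
(r(21) + 429)² = (21*(2 + 21) + 429)² = (21*23 + 429)² = (483 + 429)² = 912² = 831744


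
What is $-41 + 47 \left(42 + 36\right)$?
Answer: $3625$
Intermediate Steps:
$-41 + 47 \left(42 + 36\right) = -41 + 47 \cdot 78 = -41 + 3666 = 3625$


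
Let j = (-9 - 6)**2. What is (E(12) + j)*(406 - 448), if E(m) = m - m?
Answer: -9450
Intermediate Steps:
j = 225 (j = (-15)**2 = 225)
E(m) = 0
(E(12) + j)*(406 - 448) = (0 + 225)*(406 - 448) = 225*(-42) = -9450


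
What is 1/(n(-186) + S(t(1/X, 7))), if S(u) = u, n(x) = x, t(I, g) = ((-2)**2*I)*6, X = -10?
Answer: -5/942 ≈ -0.0053079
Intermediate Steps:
t(I, g) = 24*I (t(I, g) = (4*I)*6 = 24*I)
1/(n(-186) + S(t(1/X, 7))) = 1/(-186 + 24/(-10)) = 1/(-186 + 24*(-1/10)) = 1/(-186 - 12/5) = 1/(-942/5) = -5/942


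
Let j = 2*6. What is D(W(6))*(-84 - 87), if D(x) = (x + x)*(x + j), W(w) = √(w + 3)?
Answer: -15390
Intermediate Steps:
W(w) = √(3 + w)
j = 12
D(x) = 2*x*(12 + x) (D(x) = (x + x)*(x + 12) = (2*x)*(12 + x) = 2*x*(12 + x))
D(W(6))*(-84 - 87) = (2*√(3 + 6)*(12 + √(3 + 6)))*(-84 - 87) = (2*√9*(12 + √9))*(-171) = (2*3*(12 + 3))*(-171) = (2*3*15)*(-171) = 90*(-171) = -15390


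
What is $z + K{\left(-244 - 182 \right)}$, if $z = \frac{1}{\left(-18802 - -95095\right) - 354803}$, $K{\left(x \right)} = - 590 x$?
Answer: $\frac{70000703399}{278510} \approx 2.5134 \cdot 10^{5}$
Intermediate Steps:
$z = - \frac{1}{278510}$ ($z = \frac{1}{\left(-18802 + 95095\right) - 354803} = \frac{1}{76293 - 354803} = \frac{1}{-278510} = - \frac{1}{278510} \approx -3.5905 \cdot 10^{-6}$)
$z + K{\left(-244 - 182 \right)} = - \frac{1}{278510} - 590 \left(-244 - 182\right) = - \frac{1}{278510} - -251340 = - \frac{1}{278510} + 251340 = \frac{70000703399}{278510}$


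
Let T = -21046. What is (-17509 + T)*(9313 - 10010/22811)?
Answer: -8190193656315/22811 ≈ -3.5905e+8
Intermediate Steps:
(-17509 + T)*(9313 - 10010/22811) = (-17509 - 21046)*(9313 - 10010/22811) = -38555*(9313 - 10010*1/22811) = -38555*(9313 - 10010/22811) = -38555*212428833/22811 = -8190193656315/22811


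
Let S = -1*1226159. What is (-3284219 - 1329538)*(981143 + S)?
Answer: 1130444285112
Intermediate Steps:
S = -1226159
(-3284219 - 1329538)*(981143 + S) = (-3284219 - 1329538)*(981143 - 1226159) = -4613757*(-245016) = 1130444285112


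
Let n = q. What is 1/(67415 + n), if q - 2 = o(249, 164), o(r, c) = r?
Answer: 1/67666 ≈ 1.4778e-5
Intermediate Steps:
q = 251 (q = 2 + 249 = 251)
n = 251
1/(67415 + n) = 1/(67415 + 251) = 1/67666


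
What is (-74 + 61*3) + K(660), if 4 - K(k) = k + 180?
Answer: -727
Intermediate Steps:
K(k) = -176 - k (K(k) = 4 - (k + 180) = 4 - (180 + k) = 4 + (-180 - k) = -176 - k)
(-74 + 61*3) + K(660) = (-74 + 61*3) + (-176 - 1*660) = (-74 + 183) + (-176 - 660) = 109 - 836 = -727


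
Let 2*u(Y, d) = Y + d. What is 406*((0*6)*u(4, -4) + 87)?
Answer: 35322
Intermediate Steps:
u(Y, d) = Y/2 + d/2 (u(Y, d) = (Y + d)/2 = Y/2 + d/2)
406*((0*6)*u(4, -4) + 87) = 406*((0*6)*((½)*4 + (½)*(-4)) + 87) = 406*(0*(2 - 2) + 87) = 406*(0*0 + 87) = 406*(0 + 87) = 406*87 = 35322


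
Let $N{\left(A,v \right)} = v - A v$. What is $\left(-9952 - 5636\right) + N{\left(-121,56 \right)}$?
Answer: $-8756$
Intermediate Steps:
$N{\left(A,v \right)} = v - A v$
$\left(-9952 - 5636\right) + N{\left(-121,56 \right)} = \left(-9952 - 5636\right) + 56 \left(1 - -121\right) = -15588 + 56 \left(1 + 121\right) = -15588 + 56 \cdot 122 = -15588 + 6832 = -8756$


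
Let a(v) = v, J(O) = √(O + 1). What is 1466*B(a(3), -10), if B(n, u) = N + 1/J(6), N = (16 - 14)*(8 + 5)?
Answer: 38116 + 1466*√7/7 ≈ 38670.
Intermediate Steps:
J(O) = √(1 + O)
N = 26 (N = 2*13 = 26)
B(n, u) = 26 + √7/7 (B(n, u) = 26 + 1/(√(1 + 6)) = 26 + 1/(√7) = 26 + √7/7)
1466*B(a(3), -10) = 1466*(26 + √7/7) = 38116 + 1466*√7/7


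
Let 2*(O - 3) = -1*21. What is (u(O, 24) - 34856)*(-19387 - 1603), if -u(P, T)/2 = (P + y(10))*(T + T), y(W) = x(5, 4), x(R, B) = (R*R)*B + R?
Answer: 928093840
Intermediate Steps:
x(R, B) = R + B*R² (x(R, B) = R²*B + R = B*R² + R = R + B*R²)
y(W) = 105 (y(W) = 5*(1 + 4*5) = 5*(1 + 20) = 5*21 = 105)
O = -15/2 (O = 3 + (-1*21)/2 = 3 + (½)*(-21) = 3 - 21/2 = -15/2 ≈ -7.5000)
u(P, T) = -4*T*(105 + P) (u(P, T) = -2*(P + 105)*(T + T) = -2*(105 + P)*2*T = -4*T*(105 + P))
(u(O, 24) - 34856)*(-19387 - 1603) = (-4*24*(105 - 15/2) - 34856)*(-19387 - 1603) = (-4*24*195/2 - 34856)*(-20990) = (-9360 - 34856)*(-20990) = -44216*(-20990) = 928093840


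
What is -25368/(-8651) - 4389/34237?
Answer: 118650711/42312041 ≈ 2.8042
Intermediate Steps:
-25368/(-8651) - 4389/34237 = -25368*(-1/8651) - 4389*1/34237 = 25368/8651 - 627/4891 = 118650711/42312041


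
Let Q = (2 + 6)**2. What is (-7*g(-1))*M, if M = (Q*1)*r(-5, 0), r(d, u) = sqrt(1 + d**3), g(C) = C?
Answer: 896*I*sqrt(31) ≈ 4988.7*I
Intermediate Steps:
Q = 64 (Q = 8**2 = 64)
M = 128*I*sqrt(31) (M = (64*1)*sqrt(1 + (-5)**3) = 64*sqrt(1 - 125) = 64*sqrt(-124) = 64*(2*I*sqrt(31)) = 128*I*sqrt(31) ≈ 712.67*I)
(-7*g(-1))*M = (-7*(-1))*(128*I*sqrt(31)) = 7*(128*I*sqrt(31)) = 896*I*sqrt(31)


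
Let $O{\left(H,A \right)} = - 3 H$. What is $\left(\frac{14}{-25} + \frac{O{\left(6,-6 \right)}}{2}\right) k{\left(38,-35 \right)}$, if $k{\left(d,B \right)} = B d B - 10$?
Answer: $- \frac{2224612}{5} \approx -4.4492 \cdot 10^{5}$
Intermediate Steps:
$k{\left(d,B \right)} = -10 + d B^{2}$ ($k{\left(d,B \right)} = d B^{2} - 10 = -10 + d B^{2}$)
$\left(\frac{14}{-25} + \frac{O{\left(6,-6 \right)}}{2}\right) k{\left(38,-35 \right)} = \left(\frac{14}{-25} + \frac{\left(-3\right) 6}{2}\right) \left(-10 + 38 \left(-35\right)^{2}\right) = \left(14 \left(- \frac{1}{25}\right) - 9\right) \left(-10 + 38 \cdot 1225\right) = \left(- \frac{14}{25} - 9\right) \left(-10 + 46550\right) = \left(- \frac{239}{25}\right) 46540 = - \frac{2224612}{5}$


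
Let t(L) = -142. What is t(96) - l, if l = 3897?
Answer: -4039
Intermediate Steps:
t(96) - l = -142 - 1*3897 = -142 - 3897 = -4039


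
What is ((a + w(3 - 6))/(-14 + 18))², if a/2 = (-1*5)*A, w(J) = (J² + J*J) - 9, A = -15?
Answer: 25281/16 ≈ 1580.1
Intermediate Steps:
w(J) = -9 + 2*J² (w(J) = (J² + J²) - 9 = 2*J² - 9 = -9 + 2*J²)
a = 150 (a = 2*(-1*5*(-15)) = 2*(-5*(-15)) = 2*75 = 150)
((a + w(3 - 6))/(-14 + 18))² = ((150 + (-9 + 2*(3 - 6)²))/(-14 + 18))² = ((150 + (-9 + 2*(-3)²))/4)² = ((150 + (-9 + 2*9))*(¼))² = ((150 + (-9 + 18))*(¼))² = ((150 + 9)*(¼))² = (159*(¼))² = (159/4)² = 25281/16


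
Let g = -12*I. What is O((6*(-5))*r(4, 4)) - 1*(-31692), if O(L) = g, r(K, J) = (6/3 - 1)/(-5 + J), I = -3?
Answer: 31728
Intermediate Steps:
r(K, J) = 1/(-5 + J) (r(K, J) = (6*(⅓) - 1)/(-5 + J) = (2 - 1)/(-5 + J) = 1/(-5 + J))
g = 36 (g = -12*(-3) = 36)
O(L) = 36
O((6*(-5))*r(4, 4)) - 1*(-31692) = 36 - 1*(-31692) = 36 + 31692 = 31728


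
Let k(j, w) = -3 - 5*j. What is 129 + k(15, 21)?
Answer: 51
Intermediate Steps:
129 + k(15, 21) = 129 + (-3 - 5*15) = 129 + (-3 - 75) = 129 - 78 = 51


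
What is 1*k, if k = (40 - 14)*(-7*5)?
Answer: -910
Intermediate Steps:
k = -910 (k = 26*(-35) = -910)
1*k = 1*(-910) = -910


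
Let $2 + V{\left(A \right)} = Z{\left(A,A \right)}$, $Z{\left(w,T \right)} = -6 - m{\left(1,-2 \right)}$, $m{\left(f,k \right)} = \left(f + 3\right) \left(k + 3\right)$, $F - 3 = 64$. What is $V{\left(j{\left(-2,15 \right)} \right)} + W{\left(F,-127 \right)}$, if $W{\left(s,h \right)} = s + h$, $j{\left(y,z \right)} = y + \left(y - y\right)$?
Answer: $-72$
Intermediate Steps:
$F = 67$ ($F = 3 + 64 = 67$)
$m{\left(f,k \right)} = \left(3 + f\right) \left(3 + k\right)$
$j{\left(y,z \right)} = y$ ($j{\left(y,z \right)} = y + 0 = y$)
$Z{\left(w,T \right)} = -10$ ($Z{\left(w,T \right)} = -6 - \left(9 + 3 \cdot 1 + 3 \left(-2\right) + 1 \left(-2\right)\right) = -6 - \left(9 + 3 - 6 - 2\right) = -6 - 4 = -10$)
$V{\left(A \right)} = -12$ ($V{\left(A \right)} = -2 - 10 = -12$)
$W{\left(s,h \right)} = h + s$
$V{\left(j{\left(-2,15 \right)} \right)} + W{\left(F,-127 \right)} = -12 + \left(-127 + 67\right) = -12 - 60 = -72$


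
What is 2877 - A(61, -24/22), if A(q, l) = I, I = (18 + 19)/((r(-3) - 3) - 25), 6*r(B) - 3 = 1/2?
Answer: 946977/329 ≈ 2878.3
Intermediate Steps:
r(B) = 7/12 (r(B) = ½ + (⅙)/2 = ½ + (⅙)*(½) = ½ + 1/12 = 7/12)
I = -444/329 (I = (18 + 19)/((7/12 - 3) - 25) = 37/(-29/12 - 25) = 37/(-329/12) = 37*(-12/329) = -444/329 ≈ -1.3495)
A(q, l) = -444/329
2877 - A(61, -24/22) = 2877 - 1*(-444/329) = 2877 + 444/329 = 946977/329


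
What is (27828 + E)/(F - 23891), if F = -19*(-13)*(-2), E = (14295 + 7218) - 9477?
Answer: -39864/24385 ≈ -1.6348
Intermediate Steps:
E = 12036 (E = 21513 - 9477 = 12036)
F = -494 (F = 247*(-2) = -494)
(27828 + E)/(F - 23891) = (27828 + 12036)/(-494 - 23891) = 39864/(-24385) = 39864*(-1/24385) = -39864/24385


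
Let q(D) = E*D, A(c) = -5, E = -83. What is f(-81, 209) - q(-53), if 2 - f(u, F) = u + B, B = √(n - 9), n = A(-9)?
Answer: -4316 - I*√14 ≈ -4316.0 - 3.7417*I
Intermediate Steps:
n = -5
B = I*√14 (B = √(-5 - 9) = √(-14) = I*√14 ≈ 3.7417*I)
f(u, F) = 2 - u - I*√14 (f(u, F) = 2 - (u + I*√14) = 2 + (-u - I*√14) = 2 - u - I*√14)
q(D) = -83*D
f(-81, 209) - q(-53) = (2 - 1*(-81) - I*√14) - (-83)*(-53) = (2 + 81 - I*√14) - 1*4399 = (83 - I*√14) - 4399 = -4316 - I*√14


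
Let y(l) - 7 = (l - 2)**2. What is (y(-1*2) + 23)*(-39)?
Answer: -1794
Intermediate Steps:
y(l) = 7 + (-2 + l)**2 (y(l) = 7 + (l - 2)**2 = 7 + (-2 + l)**2)
(y(-1*2) + 23)*(-39) = ((7 + (-2 - 1*2)**2) + 23)*(-39) = ((7 + (-2 - 2)**2) + 23)*(-39) = ((7 + (-4)**2) + 23)*(-39) = ((7 + 16) + 23)*(-39) = (23 + 23)*(-39) = 46*(-39) = -1794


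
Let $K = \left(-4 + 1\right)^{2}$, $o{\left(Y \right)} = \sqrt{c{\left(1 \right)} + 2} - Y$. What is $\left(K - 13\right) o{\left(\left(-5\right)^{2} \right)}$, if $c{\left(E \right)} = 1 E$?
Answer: $100 - 4 \sqrt{3} \approx 93.072$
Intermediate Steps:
$c{\left(E \right)} = E$
$o{\left(Y \right)} = \sqrt{3} - Y$ ($o{\left(Y \right)} = \sqrt{1 + 2} - Y = \sqrt{3} - Y$)
$K = 9$ ($K = \left(-3\right)^{2} = 9$)
$\left(K - 13\right) o{\left(\left(-5\right)^{2} \right)} = \left(9 - 13\right) \left(\sqrt{3} - \left(-5\right)^{2}\right) = - 4 \left(\sqrt{3} - 25\right) = - 4 \left(-25 + \sqrt{3}\right) = 100 - 4 \sqrt{3}$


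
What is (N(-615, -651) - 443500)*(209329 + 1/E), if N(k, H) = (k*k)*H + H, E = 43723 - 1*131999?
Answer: -2279061075362691339/44138 ≈ -5.1635e+13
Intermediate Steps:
E = -88276 (E = 43723 - 131999 = -88276)
N(k, H) = H + H*k² (N(k, H) = k²*H + H = H*k² + H = H + H*k²)
(N(-615, -651) - 443500)*(209329 + 1/E) = (-651*(1 + (-615)²) - 443500)*(209329 + 1/(-88276)) = (-651*(1 + 378225) - 443500)*(209329 - 1/88276) = (-651*378226 - 443500)*(18478726803/88276) = (-246225126 - 443500)*(18478726803/88276) = -246668626*18478726803/88276 = -2279061075362691339/44138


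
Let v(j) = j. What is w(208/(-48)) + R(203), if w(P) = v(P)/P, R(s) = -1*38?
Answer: -37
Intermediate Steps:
R(s) = -38
w(P) = 1 (w(P) = P/P = 1)
w(208/(-48)) + R(203) = 1 - 38 = -37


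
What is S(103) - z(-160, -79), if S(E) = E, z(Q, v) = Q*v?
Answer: -12537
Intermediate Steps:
S(103) - z(-160, -79) = 103 - (-160)*(-79) = 103 - 1*12640 = 103 - 12640 = -12537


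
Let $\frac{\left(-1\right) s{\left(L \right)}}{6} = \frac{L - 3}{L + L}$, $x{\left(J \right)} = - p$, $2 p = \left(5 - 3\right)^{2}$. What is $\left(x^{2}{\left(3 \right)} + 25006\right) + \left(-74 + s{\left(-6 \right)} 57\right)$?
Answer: $\frac{49359}{2} \approx 24680.0$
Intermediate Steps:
$p = 2$ ($p = \frac{\left(5 - 3\right)^{2}}{2} = \frac{2^{2}}{2} = \frac{1}{2} \cdot 4 = 2$)
$x{\left(J \right)} = -2$ ($x{\left(J \right)} = \left(-1\right) 2 = -2$)
$s{\left(L \right)} = - \frac{3 \left(-3 + L\right)}{L}$ ($s{\left(L \right)} = - 6 \frac{L - 3}{L + L} = - 6 \frac{-3 + L}{2 L} = - \frac{3 \left(-3 + L\right)}{L}$)
$\left(x^{2}{\left(3 \right)} + 25006\right) + \left(-74 + s{\left(-6 \right)} 57\right) = \left(\left(-2\right)^{2} + 25006\right) + \left(-74 + \left(-3 + \frac{9}{-6}\right) 57\right) = \left(4 + 25006\right) + \left(-74 + \left(-3 + 9 \left(- \frac{1}{6}\right)\right) 57\right) = 25010 + \left(-74 + \left(-3 - \frac{3}{2}\right) 57\right) = 25010 - \frac{661}{2} = \frac{49359}{2}$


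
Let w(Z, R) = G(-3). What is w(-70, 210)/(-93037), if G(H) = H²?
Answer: -9/93037 ≈ -9.6736e-5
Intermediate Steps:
w(Z, R) = 9 (w(Z, R) = (-3)² = 9)
w(-70, 210)/(-93037) = 9/(-93037) = 9*(-1/93037) = -9/93037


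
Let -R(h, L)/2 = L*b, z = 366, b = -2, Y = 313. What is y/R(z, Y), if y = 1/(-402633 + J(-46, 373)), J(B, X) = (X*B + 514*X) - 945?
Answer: -1/286725528 ≈ -3.4877e-9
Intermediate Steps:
R(h, L) = 4*L (R(h, L) = -2*L*(-2) = -(-4)*L = 4*L)
J(B, X) = -945 + 514*X + B*X (J(B, X) = (B*X + 514*X) - 945 = (514*X + B*X) - 945 = -945 + 514*X + B*X)
y = -1/229014 (y = 1/(-402633 + (-945 + 514*373 - 46*373)) = 1/(-402633 + (-945 + 191722 - 17158)) = 1/(-402633 + 173619) = 1/(-229014) = -1/229014 ≈ -4.3665e-6)
y/R(z, Y) = -1/(229014*(4*313)) = -1/229014/1252 = -1/229014*1/1252 = -1/286725528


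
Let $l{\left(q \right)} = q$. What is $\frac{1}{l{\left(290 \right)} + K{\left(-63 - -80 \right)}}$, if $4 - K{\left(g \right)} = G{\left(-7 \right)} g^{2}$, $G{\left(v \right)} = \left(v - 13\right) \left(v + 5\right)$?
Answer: $- \frac{1}{11266} \approx -8.8763 \cdot 10^{-5}$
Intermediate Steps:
$G{\left(v \right)} = \left(-13 + v\right) \left(5 + v\right)$
$K{\left(g \right)} = 4 - 40 g^{2}$ ($K{\left(g \right)} = 4 - \left(-65 + \left(-7\right)^{2} - -56\right) g^{2} = 4 - \left(-65 + 49 + 56\right) g^{2} = 4 - 40 g^{2}$)
$\frac{1}{l{\left(290 \right)} + K{\left(-63 - -80 \right)}} = \frac{1}{290 + \left(4 - 40 \left(-63 - -80\right)^{2}\right)} = \frac{1}{290 + \left(4 - 40 \left(-63 + 80\right)^{2}\right)} = \frac{1}{290 + \left(4 - 40 \cdot 17^{2}\right)} = \frac{1}{290 + \left(4 - 11560\right)} = \frac{1}{290 - 11556} = \frac{1}{-11266} = - \frac{1}{11266}$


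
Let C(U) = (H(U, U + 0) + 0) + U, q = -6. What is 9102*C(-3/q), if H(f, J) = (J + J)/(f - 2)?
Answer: -1517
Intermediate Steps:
H(f, J) = 2*J/(-2 + f) (H(f, J) = (2*J)/(-2 + f) = 2*J/(-2 + f))
C(U) = U + 2*U/(-2 + U) (C(U) = (2*(U + 0)/(-2 + U) + 0) + U = (2*U/(-2 + U) + 0) + U = 2*U/(-2 + U) + U = U + 2*U/(-2 + U))
9102*C(-3/q) = 9102*((-3/(-6))²/(-2 - 3/(-6))) = 9102*((-3*(-⅙))²/(-2 - 3*(-⅙))) = 9102*((½)²/(-2 + ½)) = 9102*(1/(4*(-3/2))) = 9102*((¼)*(-⅔)) = 9102*(-⅙) = -1517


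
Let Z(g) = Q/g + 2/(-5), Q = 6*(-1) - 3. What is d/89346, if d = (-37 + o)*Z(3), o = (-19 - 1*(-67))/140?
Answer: 21811/15635550 ≈ 0.0013950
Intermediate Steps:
Q = -9 (Q = -6 - 3 = -9)
Z(g) = -2/5 - 9/g (Z(g) = -9/g + 2/(-5) = -9/g + 2*(-1/5) = -9/g - 2/5 = -2/5 - 9/g)
o = 12/35 (o = (-19 + 67)*(1/140) = 48*(1/140) = 12/35 ≈ 0.34286)
d = 21811/175 (d = (-37 + 12/35)*(-2/5 - 9/3) = -1283*(-2/5 - 9*1/3)/35 = -1283*(-2/5 - 3)/35 = -1283/35*(-17/5) = 21811/175 ≈ 124.63)
d/89346 = (21811/175)/89346 = (21811/175)*(1/89346) = 21811/15635550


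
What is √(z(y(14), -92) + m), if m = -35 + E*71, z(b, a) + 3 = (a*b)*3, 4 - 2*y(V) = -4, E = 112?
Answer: √6810 ≈ 82.523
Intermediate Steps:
y(V) = 4 (y(V) = 2 - ½*(-4) = 2 + 2 = 4)
z(b, a) = -3 + 3*a*b (z(b, a) = -3 + (a*b)*3 = -3 + 3*a*b)
m = 7917 (m = -35 + 112*71 = -35 + 7952 = 7917)
√(z(y(14), -92) + m) = √((-3 + 3*(-92)*4) + 7917) = √((-3 - 1104) + 7917) = √(-1107 + 7917) = √6810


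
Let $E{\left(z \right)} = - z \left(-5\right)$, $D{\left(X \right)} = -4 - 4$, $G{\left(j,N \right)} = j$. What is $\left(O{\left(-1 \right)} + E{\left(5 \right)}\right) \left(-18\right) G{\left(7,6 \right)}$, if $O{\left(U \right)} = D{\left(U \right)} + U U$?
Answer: $-2268$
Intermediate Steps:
$D{\left(X \right)} = -8$
$E{\left(z \right)} = 5 z$
$O{\left(U \right)} = -8 + U^{2}$ ($O{\left(U \right)} = -8 + U U = -8 + U^{2}$)
$\left(O{\left(-1 \right)} + E{\left(5 \right)}\right) \left(-18\right) G{\left(7,6 \right)} = \left(\left(-8 + \left(-1\right)^{2}\right) + 5 \cdot 5\right) \left(-18\right) 7 = \left(\left(-8 + 1\right) + 25\right) \left(-18\right) 7 = \left(-7 + 25\right) \left(-18\right) 7 = 18 \left(-18\right) 7 = \left(-324\right) 7 = -2268$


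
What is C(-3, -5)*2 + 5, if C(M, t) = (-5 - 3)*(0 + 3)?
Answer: -43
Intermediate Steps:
C(M, t) = -24 (C(M, t) = -8*3 = -24)
C(-3, -5)*2 + 5 = -24*2 + 5 = -48 + 5 = -43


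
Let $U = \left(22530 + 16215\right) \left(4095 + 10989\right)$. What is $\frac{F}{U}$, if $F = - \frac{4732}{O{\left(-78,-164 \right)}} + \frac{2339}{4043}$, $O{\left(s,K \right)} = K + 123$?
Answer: $\frac{15825}{79733992156} \approx 1.9847 \cdot 10^{-7}$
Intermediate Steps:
$O{\left(s,K \right)} = 123 + K$
$F = \frac{19227375}{165763}$ ($F = - \frac{4732}{123 - 164} + \frac{2339}{4043} = - \frac{4732}{-41} + 2339 \cdot \frac{1}{4043} = \left(-4732\right) \left(- \frac{1}{41}\right) + \frac{2339}{4043} = \frac{4732}{41} + \frac{2339}{4043} = \frac{19227375}{165763} \approx 115.99$)
$U = 584429580$ ($U = 38745 \cdot 15084 = 584429580$)
$\frac{F}{U} = \frac{19227375}{165763 \cdot 584429580} = \frac{19227375}{165763} \cdot \frac{1}{584429580} = \frac{15825}{79733992156}$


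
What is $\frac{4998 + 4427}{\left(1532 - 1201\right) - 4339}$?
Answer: $- \frac{9425}{4008} \approx -2.3515$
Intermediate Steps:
$\frac{4998 + 4427}{\left(1532 - 1201\right) - 4339} = \frac{9425}{331 - 4339} = \frac{9425}{-4008} = 9425 \left(- \frac{1}{4008}\right) = - \frac{9425}{4008}$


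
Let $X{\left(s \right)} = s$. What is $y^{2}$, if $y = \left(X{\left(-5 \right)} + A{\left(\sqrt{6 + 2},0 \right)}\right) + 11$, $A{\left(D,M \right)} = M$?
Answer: $36$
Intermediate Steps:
$y = 6$ ($y = \left(-5 + 0\right) + 11 = -5 + 11 = 6$)
$y^{2} = 6^{2} = 36$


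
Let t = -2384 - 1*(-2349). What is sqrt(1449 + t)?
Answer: sqrt(1414) ≈ 37.603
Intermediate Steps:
t = -35 (t = -2384 + 2349 = -35)
sqrt(1449 + t) = sqrt(1449 - 35) = sqrt(1414)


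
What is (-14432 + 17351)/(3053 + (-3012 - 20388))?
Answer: -2919/20347 ≈ -0.14346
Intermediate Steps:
(-14432 + 17351)/(3053 + (-3012 - 20388)) = 2919/(3053 - 23400) = 2919/(-20347) = 2919*(-1/20347) = -2919/20347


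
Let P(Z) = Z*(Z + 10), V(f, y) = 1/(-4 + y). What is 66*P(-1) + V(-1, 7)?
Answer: -1781/3 ≈ -593.67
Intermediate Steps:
P(Z) = Z*(10 + Z)
66*P(-1) + V(-1, 7) = 66*(-(10 - 1)) + 1/(-4 + 7) = 66*(-1*9) + 1/3 = 66*(-9) + 1/3 = -594 + 1/3 = -1781/3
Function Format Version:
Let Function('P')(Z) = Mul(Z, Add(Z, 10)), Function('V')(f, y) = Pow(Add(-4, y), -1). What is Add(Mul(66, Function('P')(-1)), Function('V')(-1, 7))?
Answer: Rational(-1781, 3) ≈ -593.67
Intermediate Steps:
Function('P')(Z) = Mul(Z, Add(10, Z))
Add(Mul(66, Function('P')(-1)), Function('V')(-1, 7)) = Add(Mul(66, Mul(-1, Add(10, -1))), Pow(Add(-4, 7), -1)) = Add(Mul(66, Mul(-1, 9)), Pow(3, -1)) = Add(Mul(66, -9), Rational(1, 3)) = Add(-594, Rational(1, 3)) = Rational(-1781, 3)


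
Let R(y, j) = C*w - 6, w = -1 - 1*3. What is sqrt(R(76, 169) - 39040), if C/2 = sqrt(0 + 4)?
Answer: I*sqrt(39062) ≈ 197.64*I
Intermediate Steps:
w = -4 (w = -1 - 3 = -4)
C = 4 (C = 2*sqrt(0 + 4) = 2*sqrt(4) = 2*2 = 4)
R(y, j) = -22 (R(y, j) = 4*(-4) - 6 = -16 - 6 = -22)
sqrt(R(76, 169) - 39040) = sqrt(-22 - 39040) = sqrt(-39062) = I*sqrt(39062)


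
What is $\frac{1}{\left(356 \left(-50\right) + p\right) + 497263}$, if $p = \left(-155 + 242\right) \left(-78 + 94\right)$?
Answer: $\frac{1}{480855} \approx 2.0796 \cdot 10^{-6}$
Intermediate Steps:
$p = 1392$ ($p = 87 \cdot 16 = 1392$)
$\frac{1}{\left(356 \left(-50\right) + p\right) + 497263} = \frac{1}{\left(356 \left(-50\right) + 1392\right) + 497263} = \frac{1}{\left(-17800 + 1392\right) + 497263} = \frac{1}{-16408 + 497263} = \frac{1}{480855}$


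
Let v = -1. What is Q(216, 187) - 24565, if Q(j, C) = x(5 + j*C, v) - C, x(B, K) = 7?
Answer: -24745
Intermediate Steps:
Q(j, C) = 7 - C
Q(216, 187) - 24565 = (7 - 1*187) - 24565 = (7 - 187) - 24565 = -180 - 24565 = -24745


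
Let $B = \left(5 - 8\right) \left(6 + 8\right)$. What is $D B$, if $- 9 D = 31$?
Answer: $\frac{434}{3} \approx 144.67$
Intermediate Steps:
$D = - \frac{31}{9}$ ($D = \left(- \frac{1}{9}\right) 31 = - \frac{31}{9} \approx -3.4444$)
$B = -42$ ($B = \left(-3\right) 14 = -42$)
$D B = \left(- \frac{31}{9}\right) \left(-42\right) = \frac{434}{3}$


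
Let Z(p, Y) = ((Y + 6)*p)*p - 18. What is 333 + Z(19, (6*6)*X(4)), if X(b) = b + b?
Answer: 106449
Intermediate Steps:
X(b) = 2*b
Z(p, Y) = -18 + p**2*(6 + Y) (Z(p, Y) = ((6 + Y)*p)*p - 18 = (p*(6 + Y))*p - 18 = p**2*(6 + Y) - 18 = -18 + p**2*(6 + Y))
333 + Z(19, (6*6)*X(4)) = 333 + (-18 + 6*19**2 + ((6*6)*(2*4))*19**2) = 333 + (-18 + 6*361 + (36*8)*361) = 333 + (-18 + 2166 + 288*361) = 333 + (-18 + 2166 + 103968) = 333 + 106116 = 106449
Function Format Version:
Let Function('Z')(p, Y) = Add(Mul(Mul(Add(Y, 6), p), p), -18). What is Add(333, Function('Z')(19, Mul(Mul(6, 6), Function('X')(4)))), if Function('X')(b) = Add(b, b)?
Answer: 106449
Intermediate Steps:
Function('X')(b) = Mul(2, b)
Function('Z')(p, Y) = Add(-18, Mul(Pow(p, 2), Add(6, Y))) (Function('Z')(p, Y) = Add(Mul(Mul(Add(6, Y), p), p), -18) = Add(Mul(Mul(p, Add(6, Y)), p), -18) = Add(Mul(Pow(p, 2), Add(6, Y)), -18) = Add(-18, Mul(Pow(p, 2), Add(6, Y))))
Add(333, Function('Z')(19, Mul(Mul(6, 6), Function('X')(4)))) = Add(333, Add(-18, Mul(6, Pow(19, 2)), Mul(Mul(Mul(6, 6), Mul(2, 4)), Pow(19, 2)))) = Add(333, Add(-18, Mul(6, 361), Mul(Mul(36, 8), 361))) = Add(333, Add(-18, 2166, Mul(288, 361))) = Add(333, Add(-18, 2166, 103968)) = Add(333, 106116) = 106449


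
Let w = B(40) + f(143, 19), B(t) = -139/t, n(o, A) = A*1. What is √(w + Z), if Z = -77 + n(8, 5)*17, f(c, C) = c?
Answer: √59010/20 ≈ 12.146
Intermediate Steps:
n(o, A) = A
w = 5581/40 (w = -139/40 + 143 = 5581/40 ≈ 139.52)
Z = 8 (Z = -77 + 5*17 = -77 + 85 = 8)
√(w + Z) = √(5581/40 + 8) = √(5901/40) = √59010/20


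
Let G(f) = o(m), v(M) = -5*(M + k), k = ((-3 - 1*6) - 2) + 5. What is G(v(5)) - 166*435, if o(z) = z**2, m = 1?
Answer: -72209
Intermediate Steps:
k = -6 (k = ((-3 - 6) - 2) + 5 = (-9 - 2) + 5 = -11 + 5 = -6)
v(M) = 30 - 5*M (v(M) = -5*(M - 6) = -5*(-6 + M) = 30 - 5*M)
G(f) = 1 (G(f) = 1**2 = 1)
G(v(5)) - 166*435 = 1 - 166*435 = 1 - 72210 = -72209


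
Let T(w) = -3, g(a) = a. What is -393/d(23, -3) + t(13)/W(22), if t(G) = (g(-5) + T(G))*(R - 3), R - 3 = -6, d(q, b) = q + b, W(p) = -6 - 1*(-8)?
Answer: 87/20 ≈ 4.3500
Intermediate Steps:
W(p) = 2 (W(p) = -6 + 8 = 2)
d(q, b) = b + q
R = -3 (R = 3 - 6 = -3)
t(G) = 48 (t(G) = (-5 - 3)*(-3 - 3) = -8*(-6) = 48)
-393/d(23, -3) + t(13)/W(22) = -393/(-3 + 23) + 48/2 = -393/20 + 48*(1/2) = -393*1/20 + 24 = -393/20 + 24 = 87/20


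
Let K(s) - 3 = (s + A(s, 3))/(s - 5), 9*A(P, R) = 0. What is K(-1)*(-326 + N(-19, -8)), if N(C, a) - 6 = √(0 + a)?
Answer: -3040/3 + 19*I*√2/3 ≈ -1013.3 + 8.9567*I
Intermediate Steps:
N(C, a) = 6 + √a (N(C, a) = 6 + √(0 + a) = 6 + √a)
A(P, R) = 0 (A(P, R) = (⅑)*0 = 0)
K(s) = 3 + s/(-5 + s) (K(s) = 3 + (s + 0)/(s - 5) = 3 + s/(-5 + s))
K(-1)*(-326 + N(-19, -8)) = ((-15 + 4*(-1))/(-5 - 1))*(-326 + (6 + √(-8))) = ((-15 - 4)/(-6))*(-326 + (6 + 2*I*√2)) = (-⅙*(-19))*(-320 + 2*I*√2) = 19*(-320 + 2*I*√2)/6 = -3040/3 + 19*I*√2/3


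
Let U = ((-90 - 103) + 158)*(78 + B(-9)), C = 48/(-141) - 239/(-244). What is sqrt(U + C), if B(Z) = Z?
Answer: 7*I*sqrt(1620024153)/5734 ≈ 49.136*I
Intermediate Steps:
C = 7329/11468 (C = 48*(-1/141) - 239*(-1/244) = -16/47 + 239/244 = 7329/11468 ≈ 0.63908)
U = -2415 (U = ((-90 - 103) + 158)*(78 - 9) = (-193 + 158)*69 = -35*69 = -2415)
sqrt(U + C) = sqrt(-2415 + 7329/11468) = sqrt(-27687891/11468) = 7*I*sqrt(1620024153)/5734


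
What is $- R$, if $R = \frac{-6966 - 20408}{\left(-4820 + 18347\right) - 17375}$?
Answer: $- \frac{13687}{1924} \approx -7.1138$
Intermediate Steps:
$R = \frac{13687}{1924}$ ($R = - \frac{27374}{13527 - 17375} = - \frac{27374}{-3848} = \left(-27374\right) \left(- \frac{1}{3848}\right) = \frac{13687}{1924} \approx 7.1138$)
$- R = \left(-1\right) \frac{13687}{1924} = - \frac{13687}{1924}$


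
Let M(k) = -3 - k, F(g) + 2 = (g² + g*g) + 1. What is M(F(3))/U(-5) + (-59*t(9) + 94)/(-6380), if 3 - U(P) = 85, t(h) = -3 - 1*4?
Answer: 43013/261580 ≈ 0.16444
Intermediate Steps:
F(g) = -1 + 2*g² (F(g) = -2 + ((g² + g*g) + 1) = -2 + ((g² + g²) + 1) = -2 + (2*g² + 1) = -2 + (1 + 2*g²) = -1 + 2*g²)
t(h) = -7 (t(h) = -3 - 4 = -7)
U(P) = -82 (U(P) = 3 - 1*85 = 3 - 85 = -82)
M(F(3))/U(-5) + (-59*t(9) + 94)/(-6380) = (-3 - (-1 + 2*3²))/(-82) + (-59*(-7) + 94)/(-6380) = (-3 - (-1 + 2*9))*(-1/82) + (413 + 94)*(-1/6380) = (-3 - (-1 + 18))*(-1/82) + 507*(-1/6380) = (-3 - 1*17)*(-1/82) - 507/6380 = (-3 - 17)*(-1/82) - 507/6380 = -20*(-1/82) - 507/6380 = 10/41 - 507/6380 = 43013/261580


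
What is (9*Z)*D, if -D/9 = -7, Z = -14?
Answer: -7938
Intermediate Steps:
D = 63 (D = -9*(-7) = 63)
(9*Z)*D = (9*(-14))*63 = -126*63 = -7938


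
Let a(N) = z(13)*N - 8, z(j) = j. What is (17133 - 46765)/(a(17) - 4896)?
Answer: 29632/4683 ≈ 6.3276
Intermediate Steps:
a(N) = -8 + 13*N (a(N) = 13*N - 8 = -8 + 13*N)
(17133 - 46765)/(a(17) - 4896) = (17133 - 46765)/((-8 + 13*17) - 4896) = -29632/((-8 + 221) - 4896) = -29632/(213 - 4896) = -29632/(-4683) = -29632*(-1/4683) = 29632/4683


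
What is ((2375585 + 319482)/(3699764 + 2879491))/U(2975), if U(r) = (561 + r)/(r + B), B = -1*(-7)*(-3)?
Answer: 3980613959/11632122840 ≈ 0.34221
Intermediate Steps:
B = -21 (B = 7*(-3) = -21)
U(r) = (561 + r)/(-21 + r) (U(r) = (561 + r)/(r - 21) = (561 + r)/(-21 + r))
((2375585 + 319482)/(3699764 + 2879491))/U(2975) = ((2375585 + 319482)/(3699764 + 2879491))/(((561 + 2975)/(-21 + 2975))) = (2695067/6579255)/((3536/2954)) = (2695067*(1/6579255))/(((1/2954)*3536)) = 2695067/(6579255*(1768/1477)) = (2695067/6579255)*(1477/1768) = 3980613959/11632122840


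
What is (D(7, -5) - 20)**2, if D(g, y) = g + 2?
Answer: 121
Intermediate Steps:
D(g, y) = 2 + g
(D(7, -5) - 20)**2 = ((2 + 7) - 20)**2 = (9 - 20)**2 = (-11)**2 = 121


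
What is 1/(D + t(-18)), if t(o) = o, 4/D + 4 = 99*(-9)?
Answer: -895/16114 ≈ -0.055542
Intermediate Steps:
D = -4/895 (D = 4/(-4 + 99*(-9)) = 4/(-4 - 891) = 4/(-895) = 4*(-1/895) = -4/895 ≈ -0.0044693)
1/(D + t(-18)) = 1/(-4/895 - 18) = 1/(-16114/895) = -895/16114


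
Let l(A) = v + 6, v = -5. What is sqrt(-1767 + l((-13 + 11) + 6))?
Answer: I*sqrt(1766) ≈ 42.024*I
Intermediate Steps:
l(A) = 1 (l(A) = -5 + 6 = 1)
sqrt(-1767 + l((-13 + 11) + 6)) = sqrt(-1767 + 1) = sqrt(-1766) = I*sqrt(1766)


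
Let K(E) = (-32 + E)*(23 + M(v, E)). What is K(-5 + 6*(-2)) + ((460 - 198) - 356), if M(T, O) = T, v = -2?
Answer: -1123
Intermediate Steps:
K(E) = -672 + 21*E (K(E) = (-32 + E)*(23 - 2) = (-32 + E)*21 = -672 + 21*E)
K(-5 + 6*(-2)) + ((460 - 198) - 356) = (-672 + 21*(-5 + 6*(-2))) + ((460 - 198) - 356) = (-672 + 21*(-5 - 12)) + (262 - 356) = (-672 + 21*(-17)) - 94 = (-672 - 357) - 94 = -1029 - 94 = -1123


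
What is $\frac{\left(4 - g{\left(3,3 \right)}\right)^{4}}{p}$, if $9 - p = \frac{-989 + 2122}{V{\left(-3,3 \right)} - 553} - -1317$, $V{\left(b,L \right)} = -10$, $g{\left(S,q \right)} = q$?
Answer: $- \frac{563}{735271} \approx -0.0007657$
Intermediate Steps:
$p = - \frac{735271}{563}$ ($p = 9 - \left(\frac{-989 + 2122}{-10 - 553} - -1317\right) = 9 - \left(\frac{1133}{-10 - 553} + 1317\right) = 9 - \left(\frac{1133}{-563} + 1317\right) = 9 - \left(1133 \left(- \frac{1}{563}\right) + 1317\right) = 9 - \left(- \frac{1133}{563} + 1317\right) = 9 - \frac{740338}{563} = - \frac{735271}{563} \approx -1306.0$)
$\frac{\left(4 - g{\left(3,3 \right)}\right)^{4}}{p} = \frac{\left(4 - 3\right)^{4}}{- \frac{735271}{563}} = \left(4 - 3\right)^{4} \left(- \frac{563}{735271}\right) = 1^{4} \left(- \frac{563}{735271}\right) = 1 \left(- \frac{563}{735271}\right) = - \frac{563}{735271}$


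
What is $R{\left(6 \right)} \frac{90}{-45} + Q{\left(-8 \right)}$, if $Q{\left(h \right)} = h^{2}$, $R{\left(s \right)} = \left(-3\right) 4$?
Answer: $88$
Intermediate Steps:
$R{\left(s \right)} = -12$
$R{\left(6 \right)} \frac{90}{-45} + Q{\left(-8 \right)} = - 12 \frac{90}{-45} + \left(-8\right)^{2} = - 12 \cdot 90 \left(- \frac{1}{45}\right) + 64 = \left(-12\right) \left(-2\right) + 64 = 24 + 64 = 88$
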